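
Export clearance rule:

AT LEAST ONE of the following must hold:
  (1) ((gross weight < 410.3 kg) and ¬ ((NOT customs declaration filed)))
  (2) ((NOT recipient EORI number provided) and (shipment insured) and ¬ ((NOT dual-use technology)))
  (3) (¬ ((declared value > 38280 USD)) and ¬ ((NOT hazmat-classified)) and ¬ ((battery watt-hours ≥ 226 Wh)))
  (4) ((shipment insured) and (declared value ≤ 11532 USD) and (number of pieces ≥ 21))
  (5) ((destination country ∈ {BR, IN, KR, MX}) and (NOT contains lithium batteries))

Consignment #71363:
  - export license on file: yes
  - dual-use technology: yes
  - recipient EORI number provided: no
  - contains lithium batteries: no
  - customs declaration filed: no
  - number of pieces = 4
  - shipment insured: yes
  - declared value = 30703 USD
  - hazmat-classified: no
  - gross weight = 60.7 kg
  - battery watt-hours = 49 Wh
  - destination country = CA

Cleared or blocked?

Cleared

Atomic conditions:
  gross weight < 410.3 kg: 60.7 < 410.3 is true
  NOT customs declaration filed: no → true
  NOT recipient EORI number provided: no → true
  shipment insured: yes → true
  NOT dual-use technology: yes → false
  declared value > 38280 USD: 30703 > 38280 is false
  NOT hazmat-classified: no → true
  battery watt-hours ≥ 226 Wh: 49 ≥ 226 is false
  declared value ≤ 11532 USD: 30703 ≤ 11532 is false
  number of pieces ≥ 21: 4 ≥ 21 is false
  destination country ∈ {BR, IN, KR, MX}: CA is not in the set → false
  NOT contains lithium batteries: no → true
Combine:
[1.2] NOT true = false
[1] true AND false = false
[2.3] NOT false = true
[2] true AND true AND true = true
[3.1] NOT false = true
[3.2] NOT true = false
[3.3] NOT false = true
[3] true AND false AND true = false
[4] true AND false AND false = false
[5] false AND true = false
[root] false OR true OR false OR false OR false = true
Overall: true → cleared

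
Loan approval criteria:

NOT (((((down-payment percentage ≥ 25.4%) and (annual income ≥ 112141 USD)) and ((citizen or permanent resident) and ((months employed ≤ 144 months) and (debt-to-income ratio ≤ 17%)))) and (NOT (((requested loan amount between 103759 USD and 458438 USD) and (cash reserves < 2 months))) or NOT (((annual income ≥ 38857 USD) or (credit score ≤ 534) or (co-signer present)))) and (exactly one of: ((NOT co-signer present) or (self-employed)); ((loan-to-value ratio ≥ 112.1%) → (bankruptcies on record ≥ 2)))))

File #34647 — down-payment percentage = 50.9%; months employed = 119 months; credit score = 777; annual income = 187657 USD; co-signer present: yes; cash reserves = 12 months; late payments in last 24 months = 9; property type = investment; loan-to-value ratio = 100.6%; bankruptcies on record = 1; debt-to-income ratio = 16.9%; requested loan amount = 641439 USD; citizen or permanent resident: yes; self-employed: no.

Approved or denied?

Atomic conditions:
  down-payment percentage ≥ 25.4%: 50.9 ≥ 25.4 is true
  annual income ≥ 112141 USD: 187657 ≥ 112141 is true
  citizen or permanent resident: yes → true
  months employed ≤ 144 months: 119 ≤ 144 is true
  debt-to-income ratio ≤ 17%: 16.9 ≤ 17 is true
  requested loan amount between 103759 USD and 458438 USD: 641439 in [103759, 458438] is false
  cash reserves < 2 months: 12 < 2 is false
  annual income ≥ 38857 USD: 187657 ≥ 38857 is true
  credit score ≤ 534: 777 ≤ 534 is false
  co-signer present: yes → true
  NOT co-signer present: yes → false
  self-employed: no → false
  loan-to-value ratio ≥ 112.1%: 100.6 ≥ 112.1 is false
  bankruptcies on record ≥ 2: 1 ≥ 2 is false
Combine:
[1.1.1] true AND true = true
[1.1.2.2] true AND true = true
[1.1.2] true AND true = true
[1.1] true AND true = true
[1.2.1.1] false AND false = false
[1.2.1] NOT false = true
[1.2.2.1] true OR false OR true = true
[1.2.2] NOT true = false
[1.2] true OR false = true
[1.3.1] false OR false = false
[1.3.2] false → false (antecedent false ⇒ implication holds) = true
[1.3] exactly-one(false, true) = true
[1] true AND true AND true = true
[root] NOT true = false
Overall: false → denied

Denied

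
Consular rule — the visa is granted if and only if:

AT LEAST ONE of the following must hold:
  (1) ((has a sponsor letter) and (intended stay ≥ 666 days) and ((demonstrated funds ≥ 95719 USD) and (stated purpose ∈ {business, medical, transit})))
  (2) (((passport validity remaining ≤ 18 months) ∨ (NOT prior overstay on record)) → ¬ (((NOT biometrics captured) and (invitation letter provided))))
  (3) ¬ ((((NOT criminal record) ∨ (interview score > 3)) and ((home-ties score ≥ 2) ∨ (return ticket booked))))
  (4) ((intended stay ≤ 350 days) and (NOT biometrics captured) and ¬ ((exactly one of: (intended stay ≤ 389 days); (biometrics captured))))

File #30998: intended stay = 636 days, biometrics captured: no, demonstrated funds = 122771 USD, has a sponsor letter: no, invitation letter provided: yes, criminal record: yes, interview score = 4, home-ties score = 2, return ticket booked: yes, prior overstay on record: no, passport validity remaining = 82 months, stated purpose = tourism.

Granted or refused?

Atomic conditions:
  has a sponsor letter: no → false
  intended stay ≥ 666 days: 636 ≥ 666 is false
  demonstrated funds ≥ 95719 USD: 122771 ≥ 95719 is true
  stated purpose ∈ {business, medical, transit}: tourism is not in the set → false
  passport validity remaining ≤ 18 months: 82 ≤ 18 is false
  NOT prior overstay on record: no → true
  NOT biometrics captured: no → true
  invitation letter provided: yes → true
  NOT criminal record: yes → false
  interview score > 3: 4 > 3 is true
  home-ties score ≥ 2: 2 ≥ 2 is true
  return ticket booked: yes → true
  intended stay ≤ 350 days: 636 ≤ 350 is false
  intended stay ≤ 389 days: 636 ≤ 389 is false
  biometrics captured: no → false
Combine:
[1.3] true AND false = false
[1] false AND false AND false = false
[2.1] false OR true = true
[2.2.1] true AND true = true
[2.2] NOT true = false
[2] true → false = false
[3.1.1] false OR true = true
[3.1.2] true OR true = true
[3.1] true AND true = true
[3] NOT true = false
[4.3.1] exactly-one(false, false) = false
[4.3] NOT false = true
[4] false AND true AND true = false
[root] false OR false OR false OR false = false
Overall: false → refused

Refused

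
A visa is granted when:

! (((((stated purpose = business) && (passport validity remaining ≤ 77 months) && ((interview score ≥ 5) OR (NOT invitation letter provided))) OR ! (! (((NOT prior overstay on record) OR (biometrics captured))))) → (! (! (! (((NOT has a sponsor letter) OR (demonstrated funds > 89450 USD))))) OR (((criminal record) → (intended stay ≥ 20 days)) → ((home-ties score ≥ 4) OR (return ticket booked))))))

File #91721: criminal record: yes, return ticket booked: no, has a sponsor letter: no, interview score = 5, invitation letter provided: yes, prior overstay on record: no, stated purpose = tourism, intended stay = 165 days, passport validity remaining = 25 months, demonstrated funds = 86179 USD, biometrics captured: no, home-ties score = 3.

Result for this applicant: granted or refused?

Atomic conditions:
  stated purpose = business: tourism == business is false
  passport validity remaining ≤ 77 months: 25 ≤ 77 is true
  interview score ≥ 5: 5 ≥ 5 is true
  NOT invitation letter provided: yes → false
  NOT prior overstay on record: no → true
  biometrics captured: no → false
  NOT has a sponsor letter: no → true
  demonstrated funds > 89450 USD: 86179 > 89450 is false
  criminal record: yes → true
  intended stay ≥ 20 days: 165 ≥ 20 is true
  home-ties score ≥ 4: 3 ≥ 4 is false
  return ticket booked: no → false
Combine:
[1.1.1.3] true OR false = true
[1.1.1] false AND true AND true = false
[1.1.2.1.1] true OR false = true
[1.1.2.1] NOT true = false
[1.1.2] NOT false = true
[1.1] false OR true = true
[1.2.1.1.1.1] true OR false = true
[1.2.1.1.1] NOT true = false
[1.2.1.1] NOT false = true
[1.2.1] NOT true = false
[1.2.2.1] true → true = true
[1.2.2.2] false OR false = false
[1.2.2] true → false = false
[1.2] false OR false = false
[1] true → false = false
[root] NOT false = true
Overall: true → granted

Granted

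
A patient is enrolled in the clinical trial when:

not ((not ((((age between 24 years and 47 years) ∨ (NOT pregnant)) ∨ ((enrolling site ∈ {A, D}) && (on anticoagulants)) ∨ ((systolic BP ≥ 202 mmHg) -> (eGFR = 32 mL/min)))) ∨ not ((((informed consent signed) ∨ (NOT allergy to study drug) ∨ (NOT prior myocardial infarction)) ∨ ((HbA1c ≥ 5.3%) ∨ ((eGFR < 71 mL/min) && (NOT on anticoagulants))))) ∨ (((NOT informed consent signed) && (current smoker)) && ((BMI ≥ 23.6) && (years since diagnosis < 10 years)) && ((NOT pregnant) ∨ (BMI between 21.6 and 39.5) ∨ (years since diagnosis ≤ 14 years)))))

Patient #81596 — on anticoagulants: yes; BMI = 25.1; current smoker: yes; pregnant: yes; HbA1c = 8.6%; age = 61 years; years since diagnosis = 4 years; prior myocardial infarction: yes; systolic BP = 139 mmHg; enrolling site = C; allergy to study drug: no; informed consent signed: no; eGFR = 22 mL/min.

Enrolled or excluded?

Atomic conditions:
  age between 24 years and 47 years: 61 in [24, 47] is false
  NOT pregnant: yes → false
  enrolling site ∈ {A, D}: C is not in the set → false
  on anticoagulants: yes → true
  systolic BP ≥ 202 mmHg: 139 ≥ 202 is false
  eGFR = 32 mL/min: 22 == 32 is false
  informed consent signed: no → false
  NOT allergy to study drug: no → true
  NOT prior myocardial infarction: yes → false
  HbA1c ≥ 5.3%: 8.6 ≥ 5.3 is true
  eGFR < 71 mL/min: 22 < 71 is true
  NOT on anticoagulants: yes → false
  NOT informed consent signed: no → true
  current smoker: yes → true
  BMI ≥ 23.6: 25.1 ≥ 23.6 is true
  years since diagnosis < 10 years: 4 < 10 is true
  BMI between 21.6 and 39.5: 25.1 in [21.6, 39.5] is true
  years since diagnosis ≤ 14 years: 4 ≤ 14 is true
Combine:
[1.1.1.1] false OR false = false
[1.1.1.2] false AND true = false
[1.1.1.3] false → false (antecedent false ⇒ implication holds) = true
[1.1.1] false OR false OR true = true
[1.1] NOT true = false
[1.2.1.1] false OR true OR false = true
[1.2.1.2.2] true AND false = false
[1.2.1.2] true OR false = true
[1.2.1] true OR true = true
[1.2] NOT true = false
[1.3.1] true AND true = true
[1.3.2] true AND true = true
[1.3.3] false OR true OR true = true
[1.3] true AND true AND true = true
[1] false OR false OR true = true
[root] NOT true = false
Overall: false → excluded

Excluded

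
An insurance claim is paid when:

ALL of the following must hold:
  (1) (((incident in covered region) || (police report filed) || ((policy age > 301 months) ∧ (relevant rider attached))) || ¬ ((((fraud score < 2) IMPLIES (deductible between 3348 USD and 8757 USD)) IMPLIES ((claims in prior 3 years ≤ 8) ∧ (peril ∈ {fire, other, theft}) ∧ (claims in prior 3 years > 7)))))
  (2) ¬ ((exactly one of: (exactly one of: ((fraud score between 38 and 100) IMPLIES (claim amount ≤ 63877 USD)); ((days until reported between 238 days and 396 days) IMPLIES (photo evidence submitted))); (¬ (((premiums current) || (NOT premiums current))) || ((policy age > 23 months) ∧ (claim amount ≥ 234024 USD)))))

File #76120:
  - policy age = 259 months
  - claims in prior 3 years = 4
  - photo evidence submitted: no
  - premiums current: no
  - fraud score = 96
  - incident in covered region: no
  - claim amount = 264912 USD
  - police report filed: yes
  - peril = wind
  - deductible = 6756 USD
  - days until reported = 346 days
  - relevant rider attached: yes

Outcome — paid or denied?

Denied

Atomic conditions:
  incident in covered region: no → false
  police report filed: yes → true
  policy age > 301 months: 259 > 301 is false
  relevant rider attached: yes → true
  fraud score < 2: 96 < 2 is false
  deductible between 3348 USD and 8757 USD: 6756 in [3348, 8757] is true
  claims in prior 3 years ≤ 8: 4 ≤ 8 is true
  peril ∈ {fire, other, theft}: wind is not in the set → false
  claims in prior 3 years > 7: 4 > 7 is false
  fraud score between 38 and 100: 96 in [38, 100] is true
  claim amount ≤ 63877 USD: 264912 ≤ 63877 is false
  days until reported between 238 days and 396 days: 346 in [238, 396] is true
  photo evidence submitted: no → false
  premiums current: no → false
  NOT premiums current: no → true
  policy age > 23 months: 259 > 23 is true
  claim amount ≥ 234024 USD: 264912 ≥ 234024 is true
Combine:
[1.1.3] false AND true = false
[1.1] false OR true OR false = true
[1.2.1.1] false → true (antecedent false ⇒ implication holds) = true
[1.2.1.2] true AND false AND false = false
[1.2.1] true → false = false
[1.2] NOT false = true
[1] true OR true = true
[2.1.1.1] true → false = false
[2.1.1.2] true → false = false
[2.1.1] exactly-one(false, false) = false
[2.1.2.1.1] false OR true = true
[2.1.2.1] NOT true = false
[2.1.2.2] true AND true = true
[2.1.2] false OR true = true
[2.1] exactly-one(false, true) = true
[2] NOT true = false
[root] true AND false = false
Overall: false → denied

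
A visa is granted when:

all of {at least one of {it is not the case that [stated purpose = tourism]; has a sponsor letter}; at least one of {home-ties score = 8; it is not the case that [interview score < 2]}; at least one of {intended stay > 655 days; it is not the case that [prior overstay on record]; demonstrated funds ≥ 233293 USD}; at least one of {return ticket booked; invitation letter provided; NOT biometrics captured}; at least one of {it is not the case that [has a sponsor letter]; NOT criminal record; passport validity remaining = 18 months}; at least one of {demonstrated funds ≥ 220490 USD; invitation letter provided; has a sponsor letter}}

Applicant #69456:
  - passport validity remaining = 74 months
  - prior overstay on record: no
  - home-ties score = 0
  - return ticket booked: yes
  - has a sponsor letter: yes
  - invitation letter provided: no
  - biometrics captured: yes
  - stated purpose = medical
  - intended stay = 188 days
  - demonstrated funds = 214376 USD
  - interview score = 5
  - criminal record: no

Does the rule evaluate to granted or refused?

Atomic conditions:
  stated purpose = tourism: medical == tourism is false
  has a sponsor letter: yes → true
  home-ties score = 8: 0 == 8 is false
  interview score < 2: 5 < 2 is false
  intended stay > 655 days: 188 > 655 is false
  prior overstay on record: no → false
  demonstrated funds ≥ 233293 USD: 214376 ≥ 233293 is false
  return ticket booked: yes → true
  invitation letter provided: no → false
  NOT biometrics captured: yes → false
  NOT criminal record: no → true
  passport validity remaining = 18 months: 74 == 18 is false
  demonstrated funds ≥ 220490 USD: 214376 ≥ 220490 is false
Combine:
[1.1] NOT false = true
[1] true OR true = true
[2.2] NOT false = true
[2] false OR true = true
[3.2] NOT false = true
[3] false OR true OR false = true
[4] true OR false OR false = true
[5.1] NOT true = false
[5] false OR true OR false = true
[6] false OR false OR true = true
[root] true AND true AND true AND true AND true AND true = true
Overall: true → granted

Granted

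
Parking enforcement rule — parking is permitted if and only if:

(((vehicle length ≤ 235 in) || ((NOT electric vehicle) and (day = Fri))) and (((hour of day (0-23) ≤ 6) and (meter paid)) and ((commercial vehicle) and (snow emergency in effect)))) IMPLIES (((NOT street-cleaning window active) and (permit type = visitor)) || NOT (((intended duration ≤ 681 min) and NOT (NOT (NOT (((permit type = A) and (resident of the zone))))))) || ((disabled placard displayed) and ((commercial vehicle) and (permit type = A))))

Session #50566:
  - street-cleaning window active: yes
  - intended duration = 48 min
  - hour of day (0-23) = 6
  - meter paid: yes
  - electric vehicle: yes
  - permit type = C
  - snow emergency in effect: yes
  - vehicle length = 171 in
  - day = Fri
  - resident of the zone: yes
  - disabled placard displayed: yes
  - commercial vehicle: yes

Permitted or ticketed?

Ticketed

Atomic conditions:
  vehicle length ≤ 235 in: 171 ≤ 235 is true
  NOT electric vehicle: yes → false
  day = Fri: Fri == Fri is true
  hour of day (0-23) ≤ 6: 6 ≤ 6 is true
  meter paid: yes → true
  commercial vehicle: yes → true
  snow emergency in effect: yes → true
  NOT street-cleaning window active: yes → false
  permit type = visitor: C == visitor is false
  intended duration ≤ 681 min: 48 ≤ 681 is true
  permit type = A: C == A is false
  resident of the zone: yes → true
  disabled placard displayed: yes → true
Combine:
[1.1.2] false AND true = false
[1.1] true OR false = true
[1.2.1] true AND true = true
[1.2.2] true AND true = true
[1.2] true AND true = true
[1] true AND true = true
[2.1] false AND false = false
[2.2.1.2.1.1.1] false AND true = false
[2.2.1.2.1.1] NOT false = true
[2.2.1.2.1] NOT true = false
[2.2.1.2] NOT false = true
[2.2.1] true AND true = true
[2.2] NOT true = false
[2.3.2] true AND false = false
[2.3] true AND false = false
[2] false OR false OR false = false
[root] true → false = false
Overall: false → ticketed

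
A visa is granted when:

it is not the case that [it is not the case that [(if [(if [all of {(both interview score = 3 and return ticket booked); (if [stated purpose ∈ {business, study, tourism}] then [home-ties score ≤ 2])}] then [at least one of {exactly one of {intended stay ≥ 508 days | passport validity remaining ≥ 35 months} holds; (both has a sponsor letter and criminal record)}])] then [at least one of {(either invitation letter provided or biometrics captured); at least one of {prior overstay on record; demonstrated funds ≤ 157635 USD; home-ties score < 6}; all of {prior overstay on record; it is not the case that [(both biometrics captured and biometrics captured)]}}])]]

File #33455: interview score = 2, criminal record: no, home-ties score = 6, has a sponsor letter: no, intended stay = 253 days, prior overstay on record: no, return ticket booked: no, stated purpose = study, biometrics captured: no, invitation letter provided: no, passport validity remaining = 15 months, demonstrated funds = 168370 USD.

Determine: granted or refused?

Refused

Atomic conditions:
  interview score = 3: 2 == 3 is false
  return ticket booked: no → false
  stated purpose ∈ {business, study, tourism}: study is in the set → true
  home-ties score ≤ 2: 6 ≤ 2 is false
  intended stay ≥ 508 days: 253 ≥ 508 is false
  passport validity remaining ≥ 35 months: 15 ≥ 35 is false
  has a sponsor letter: no → false
  criminal record: no → false
  invitation letter provided: no → false
  biometrics captured: no → false
  prior overstay on record: no → false
  demonstrated funds ≤ 157635 USD: 168370 ≤ 157635 is false
  home-ties score < 6: 6 < 6 is false
Combine:
[1.1.1.1.1] false AND false = false
[1.1.1.1.2] true → false = false
[1.1.1.1] false AND false = false
[1.1.1.2.1] exactly-one(false, false) = false
[1.1.1.2.2] false AND false = false
[1.1.1.2] false OR false = false
[1.1.1] false → false (antecedent false ⇒ implication holds) = true
[1.1.2.1] false OR false = false
[1.1.2.2] false OR false OR false = false
[1.1.2.3.2.1] false AND false = false
[1.1.2.3.2] NOT false = true
[1.1.2.3] false AND true = false
[1.1.2] false OR false OR false = false
[1.1] true → false = false
[1] NOT false = true
[root] NOT true = false
Overall: false → refused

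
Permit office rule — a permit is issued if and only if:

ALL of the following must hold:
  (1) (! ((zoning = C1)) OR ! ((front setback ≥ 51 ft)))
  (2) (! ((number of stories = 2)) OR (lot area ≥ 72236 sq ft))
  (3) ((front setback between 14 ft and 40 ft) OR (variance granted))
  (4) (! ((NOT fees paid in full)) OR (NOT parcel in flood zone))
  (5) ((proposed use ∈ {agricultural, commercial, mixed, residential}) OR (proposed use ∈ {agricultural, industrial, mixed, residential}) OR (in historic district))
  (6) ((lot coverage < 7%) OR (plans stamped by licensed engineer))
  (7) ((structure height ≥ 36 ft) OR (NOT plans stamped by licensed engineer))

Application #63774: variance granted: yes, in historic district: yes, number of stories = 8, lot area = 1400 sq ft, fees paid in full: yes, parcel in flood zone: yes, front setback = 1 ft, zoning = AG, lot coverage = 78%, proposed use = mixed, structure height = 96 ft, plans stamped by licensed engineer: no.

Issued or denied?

Atomic conditions:
  zoning = C1: AG == C1 is false
  front setback ≥ 51 ft: 1 ≥ 51 is false
  number of stories = 2: 8 == 2 is false
  lot area ≥ 72236 sq ft: 1400 ≥ 72236 is false
  front setback between 14 ft and 40 ft: 1 in [14, 40] is false
  variance granted: yes → true
  NOT fees paid in full: yes → false
  NOT parcel in flood zone: yes → false
  proposed use ∈ {agricultural, commercial, mixed, residential}: mixed is in the set → true
  proposed use ∈ {agricultural, industrial, mixed, residential}: mixed is in the set → true
  in historic district: yes → true
  lot coverage < 7%: 78 < 7 is false
  plans stamped by licensed engineer: no → false
  structure height ≥ 36 ft: 96 ≥ 36 is true
  NOT plans stamped by licensed engineer: no → true
Combine:
[1.1] NOT false = true
[1.2] NOT false = true
[1] true OR true = true
[2.1] NOT false = true
[2] true OR false = true
[3] false OR true = true
[4.1] NOT false = true
[4] true OR false = true
[5] true OR true OR true = true
[6] false OR false = false
[7] true OR true = true
[root] true AND true AND true AND true AND true AND false AND true = false
Overall: false → denied

Denied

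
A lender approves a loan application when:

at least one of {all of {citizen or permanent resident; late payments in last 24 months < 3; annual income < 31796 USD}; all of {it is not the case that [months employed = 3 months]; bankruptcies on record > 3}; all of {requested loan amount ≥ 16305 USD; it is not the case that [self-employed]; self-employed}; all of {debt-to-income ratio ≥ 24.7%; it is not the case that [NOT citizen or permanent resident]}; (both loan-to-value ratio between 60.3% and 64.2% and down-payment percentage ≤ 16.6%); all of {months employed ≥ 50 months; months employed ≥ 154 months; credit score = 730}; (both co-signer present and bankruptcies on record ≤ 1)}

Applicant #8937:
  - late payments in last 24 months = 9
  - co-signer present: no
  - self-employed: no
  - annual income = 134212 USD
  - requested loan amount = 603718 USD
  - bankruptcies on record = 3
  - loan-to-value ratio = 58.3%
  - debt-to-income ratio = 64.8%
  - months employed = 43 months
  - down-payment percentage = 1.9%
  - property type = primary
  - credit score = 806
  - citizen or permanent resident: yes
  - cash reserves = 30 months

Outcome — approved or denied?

Approved

Atomic conditions:
  citizen or permanent resident: yes → true
  late payments in last 24 months < 3: 9 < 3 is false
  annual income < 31796 USD: 134212 < 31796 is false
  months employed = 3 months: 43 == 3 is false
  bankruptcies on record > 3: 3 > 3 is false
  requested loan amount ≥ 16305 USD: 603718 ≥ 16305 is true
  self-employed: no → false
  debt-to-income ratio ≥ 24.7%: 64.8 ≥ 24.7 is true
  NOT citizen or permanent resident: yes → false
  loan-to-value ratio between 60.3% and 64.2%: 58.3 in [60.3, 64.2] is false
  down-payment percentage ≤ 16.6%: 1.9 ≤ 16.6 is true
  months employed ≥ 50 months: 43 ≥ 50 is false
  months employed ≥ 154 months: 43 ≥ 154 is false
  credit score = 730: 806 == 730 is false
  co-signer present: no → false
  bankruptcies on record ≤ 1: 3 ≤ 1 is false
Combine:
[1] true AND false AND false = false
[2.1] NOT false = true
[2] true AND false = false
[3.2] NOT false = true
[3] true AND true AND false = false
[4.2] NOT false = true
[4] true AND true = true
[5] false AND true = false
[6] false AND false AND false = false
[7] false AND false = false
[root] false OR false OR false OR true OR false OR false OR false = true
Overall: true → approved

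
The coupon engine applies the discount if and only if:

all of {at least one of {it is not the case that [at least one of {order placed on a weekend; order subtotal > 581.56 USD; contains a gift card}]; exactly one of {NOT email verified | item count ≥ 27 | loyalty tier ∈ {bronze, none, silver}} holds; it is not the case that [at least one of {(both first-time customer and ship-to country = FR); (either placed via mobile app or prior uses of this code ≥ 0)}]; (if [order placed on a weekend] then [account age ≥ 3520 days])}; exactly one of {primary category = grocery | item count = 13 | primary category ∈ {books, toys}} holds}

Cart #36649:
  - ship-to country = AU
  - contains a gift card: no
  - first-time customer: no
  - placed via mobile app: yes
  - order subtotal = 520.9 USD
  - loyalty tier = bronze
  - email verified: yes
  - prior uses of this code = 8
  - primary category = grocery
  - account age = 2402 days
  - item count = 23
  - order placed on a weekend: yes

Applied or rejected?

Applied

Atomic conditions:
  order placed on a weekend: yes → true
  order subtotal > 581.56 USD: 520.9 > 581.56 is false
  contains a gift card: no → false
  NOT email verified: yes → false
  item count ≥ 27: 23 ≥ 27 is false
  loyalty tier ∈ {bronze, none, silver}: bronze is in the set → true
  first-time customer: no → false
  ship-to country = FR: AU == FR is false
  placed via mobile app: yes → true
  prior uses of this code ≥ 0: 8 ≥ 0 is true
  account age ≥ 3520 days: 2402 ≥ 3520 is false
  primary category = grocery: grocery == grocery is true
  item count = 13: 23 == 13 is false
  primary category ∈ {books, toys}: grocery is not in the set → false
Combine:
[1.1.1] true OR false OR false = true
[1.1] NOT true = false
[1.2] exactly-one(false, false, true) = true
[1.3.1.1] false AND false = false
[1.3.1.2] true OR true = true
[1.3.1] false OR true = true
[1.3] NOT true = false
[1.4] true → false = false
[1] false OR true OR false OR false = true
[2] exactly-one(true, false, false) = true
[root] true AND true = true
Overall: true → applied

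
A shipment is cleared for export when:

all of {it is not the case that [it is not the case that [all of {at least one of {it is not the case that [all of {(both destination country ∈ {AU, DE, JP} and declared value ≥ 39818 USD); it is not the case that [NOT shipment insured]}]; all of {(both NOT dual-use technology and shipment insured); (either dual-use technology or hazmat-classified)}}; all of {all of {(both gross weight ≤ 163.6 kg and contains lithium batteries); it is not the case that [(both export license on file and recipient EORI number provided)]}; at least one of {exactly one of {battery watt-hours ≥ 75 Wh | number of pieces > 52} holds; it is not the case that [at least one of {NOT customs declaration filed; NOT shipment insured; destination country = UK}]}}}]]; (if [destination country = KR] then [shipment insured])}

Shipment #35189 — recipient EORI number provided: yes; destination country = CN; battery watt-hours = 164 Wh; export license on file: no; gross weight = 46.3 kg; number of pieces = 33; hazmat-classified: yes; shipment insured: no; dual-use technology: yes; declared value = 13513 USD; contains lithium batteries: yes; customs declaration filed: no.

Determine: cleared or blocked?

Cleared

Atomic conditions:
  destination country ∈ {AU, DE, JP}: CN is not in the set → false
  declared value ≥ 39818 USD: 13513 ≥ 39818 is false
  NOT shipment insured: no → true
  NOT dual-use technology: yes → false
  shipment insured: no → false
  dual-use technology: yes → true
  hazmat-classified: yes → true
  gross weight ≤ 163.6 kg: 46.3 ≤ 163.6 is true
  contains lithium batteries: yes → true
  export license on file: no → false
  recipient EORI number provided: yes → true
  battery watt-hours ≥ 75 Wh: 164 ≥ 75 is true
  number of pieces > 52: 33 > 52 is false
  NOT customs declaration filed: no → true
  destination country = UK: CN == UK is false
  destination country = KR: CN == KR is false
Combine:
[1.1.1.1.1.1.1] false AND false = false
[1.1.1.1.1.1.2] NOT true = false
[1.1.1.1.1.1] false AND false = false
[1.1.1.1.1] NOT false = true
[1.1.1.1.2.1] false AND false = false
[1.1.1.1.2.2] true OR true = true
[1.1.1.1.2] false AND true = false
[1.1.1.1] true OR false = true
[1.1.1.2.1.1] true AND true = true
[1.1.1.2.1.2.1] false AND true = false
[1.1.1.2.1.2] NOT false = true
[1.1.1.2.1] true AND true = true
[1.1.1.2.2.1] exactly-one(true, false) = true
[1.1.1.2.2.2.1] true OR true OR false = true
[1.1.1.2.2.2] NOT true = false
[1.1.1.2.2] true OR false = true
[1.1.1.2] true AND true = true
[1.1.1] true AND true = true
[1.1] NOT true = false
[1] NOT false = true
[2] false → false (antecedent false ⇒ implication holds) = true
[root] true AND true = true
Overall: true → cleared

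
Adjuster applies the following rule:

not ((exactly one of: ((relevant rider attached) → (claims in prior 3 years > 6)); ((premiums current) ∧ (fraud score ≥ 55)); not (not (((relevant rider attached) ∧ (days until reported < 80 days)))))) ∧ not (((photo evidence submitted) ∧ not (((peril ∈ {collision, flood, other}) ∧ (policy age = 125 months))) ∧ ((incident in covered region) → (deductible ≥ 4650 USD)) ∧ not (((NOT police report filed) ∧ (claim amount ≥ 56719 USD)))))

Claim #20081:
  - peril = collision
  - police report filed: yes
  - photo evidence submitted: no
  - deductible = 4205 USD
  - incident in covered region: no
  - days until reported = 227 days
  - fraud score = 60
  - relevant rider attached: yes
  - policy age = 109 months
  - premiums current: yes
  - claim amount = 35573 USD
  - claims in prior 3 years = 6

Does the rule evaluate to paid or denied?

Denied

Atomic conditions:
  relevant rider attached: yes → true
  claims in prior 3 years > 6: 6 > 6 is false
  premiums current: yes → true
  fraud score ≥ 55: 60 ≥ 55 is true
  days until reported < 80 days: 227 < 80 is false
  photo evidence submitted: no → false
  peril ∈ {collision, flood, other}: collision is in the set → true
  policy age = 125 months: 109 == 125 is false
  incident in covered region: no → false
  deductible ≥ 4650 USD: 4205 ≥ 4650 is false
  NOT police report filed: yes → false
  claim amount ≥ 56719 USD: 35573 ≥ 56719 is false
Combine:
[1.1.1] true → false = false
[1.1.2] true AND true = true
[1.1.3.1.1] true AND false = false
[1.1.3.1] NOT false = true
[1.1.3] NOT true = false
[1.1] exactly-one(false, true, false) = true
[1] NOT true = false
[2.1.2.1] true AND false = false
[2.1.2] NOT false = true
[2.1.3] false → false (antecedent false ⇒ implication holds) = true
[2.1.4.1] false AND false = false
[2.1.4] NOT false = true
[2.1] false AND true AND true AND true = false
[2] NOT false = true
[root] false AND true = false
Overall: false → denied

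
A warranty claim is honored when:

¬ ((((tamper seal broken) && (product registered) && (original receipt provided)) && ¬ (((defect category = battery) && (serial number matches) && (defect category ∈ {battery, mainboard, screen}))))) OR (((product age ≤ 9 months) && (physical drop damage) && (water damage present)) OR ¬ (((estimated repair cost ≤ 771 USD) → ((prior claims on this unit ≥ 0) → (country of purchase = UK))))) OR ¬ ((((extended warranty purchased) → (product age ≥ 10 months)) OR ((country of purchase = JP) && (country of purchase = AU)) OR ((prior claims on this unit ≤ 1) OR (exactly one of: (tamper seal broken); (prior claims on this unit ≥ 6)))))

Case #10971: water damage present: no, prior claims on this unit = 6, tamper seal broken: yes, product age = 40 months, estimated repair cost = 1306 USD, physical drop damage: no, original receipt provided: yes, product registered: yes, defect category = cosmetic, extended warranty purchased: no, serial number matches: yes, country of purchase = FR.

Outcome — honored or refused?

Refused

Atomic conditions:
  tamper seal broken: yes → true
  product registered: yes → true
  original receipt provided: yes → true
  defect category = battery: cosmetic == battery is false
  serial number matches: yes → true
  defect category ∈ {battery, mainboard, screen}: cosmetic is not in the set → false
  product age ≤ 9 months: 40 ≤ 9 is false
  physical drop damage: no → false
  water damage present: no → false
  estimated repair cost ≤ 771 USD: 1306 ≤ 771 is false
  prior claims on this unit ≥ 0: 6 ≥ 0 is true
  country of purchase = UK: FR == UK is false
  extended warranty purchased: no → false
  product age ≥ 10 months: 40 ≥ 10 is true
  country of purchase = JP: FR == JP is false
  country of purchase = AU: FR == AU is false
  prior claims on this unit ≤ 1: 6 ≤ 1 is false
  prior claims on this unit ≥ 6: 6 ≥ 6 is true
Combine:
[1.1.1] true AND true AND true = true
[1.1.2.1] false AND true AND false = false
[1.1.2] NOT false = true
[1.1] true AND true = true
[1] NOT true = false
[2.1] false AND false AND false = false
[2.2.1.2] true → false = false
[2.2.1] false → false (antecedent false ⇒ implication holds) = true
[2.2] NOT true = false
[2] false OR false = false
[3.1.1] false → true (antecedent false ⇒ implication holds) = true
[3.1.2] false AND false = false
[3.1.3.2] exactly-one(true, true) = false
[3.1.3] false OR false = false
[3.1] true OR false OR false = true
[3] NOT true = false
[root] false OR false OR false = false
Overall: false → refused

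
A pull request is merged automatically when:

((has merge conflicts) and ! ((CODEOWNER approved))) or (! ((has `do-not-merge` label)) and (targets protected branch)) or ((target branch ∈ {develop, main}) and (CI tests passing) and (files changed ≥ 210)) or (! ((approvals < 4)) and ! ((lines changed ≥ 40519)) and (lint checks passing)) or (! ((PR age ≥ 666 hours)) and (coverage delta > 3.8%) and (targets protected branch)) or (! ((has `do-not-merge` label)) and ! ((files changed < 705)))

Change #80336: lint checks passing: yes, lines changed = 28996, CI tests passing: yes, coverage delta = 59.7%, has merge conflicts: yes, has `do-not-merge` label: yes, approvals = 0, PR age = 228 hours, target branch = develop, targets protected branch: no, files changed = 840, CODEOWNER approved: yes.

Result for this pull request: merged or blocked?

Merged

Atomic conditions:
  has merge conflicts: yes → true
  CODEOWNER approved: yes → true
  has `do-not-merge` label: yes → true
  targets protected branch: no → false
  target branch ∈ {develop, main}: develop is in the set → true
  CI tests passing: yes → true
  files changed ≥ 210: 840 ≥ 210 is true
  approvals < 4: 0 < 4 is true
  lines changed ≥ 40519: 28996 ≥ 40519 is false
  lint checks passing: yes → true
  PR age ≥ 666 hours: 228 ≥ 666 is false
  coverage delta > 3.8%: 59.7 > 3.8 is true
  files changed < 705: 840 < 705 is false
Combine:
[1.2] NOT true = false
[1] true AND false = false
[2.1] NOT true = false
[2] false AND false = false
[3] true AND true AND true = true
[4.1] NOT true = false
[4.2] NOT false = true
[4] false AND true AND true = false
[5.1] NOT false = true
[5] true AND true AND false = false
[6.1] NOT true = false
[6.2] NOT false = true
[6] false AND true = false
[root] false OR false OR true OR false OR false OR false = true
Overall: true → merged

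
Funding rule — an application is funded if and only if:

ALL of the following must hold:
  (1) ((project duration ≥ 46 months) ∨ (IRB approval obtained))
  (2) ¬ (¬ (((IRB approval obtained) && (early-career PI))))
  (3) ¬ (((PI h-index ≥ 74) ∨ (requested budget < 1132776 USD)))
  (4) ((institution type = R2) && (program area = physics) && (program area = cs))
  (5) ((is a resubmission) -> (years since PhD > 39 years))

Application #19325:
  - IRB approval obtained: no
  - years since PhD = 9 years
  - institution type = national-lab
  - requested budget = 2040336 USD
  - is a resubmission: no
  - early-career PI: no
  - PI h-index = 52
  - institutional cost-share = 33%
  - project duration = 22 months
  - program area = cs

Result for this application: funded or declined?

Atomic conditions:
  project duration ≥ 46 months: 22 ≥ 46 is false
  IRB approval obtained: no → false
  early-career PI: no → false
  PI h-index ≥ 74: 52 ≥ 74 is false
  requested budget < 1132776 USD: 2040336 < 1132776 is false
  institution type = R2: national-lab == R2 is false
  program area = physics: cs == physics is false
  program area = cs: cs == cs is true
  is a resubmission: no → false
  years since PhD > 39 years: 9 > 39 is false
Combine:
[1] false OR false = false
[2.1.1] false AND false = false
[2.1] NOT false = true
[2] NOT true = false
[3.1] false OR false = false
[3] NOT false = true
[4] false AND false AND true = false
[5] false → false (antecedent false ⇒ implication holds) = true
[root] false AND false AND true AND false AND true = false
Overall: false → declined

Declined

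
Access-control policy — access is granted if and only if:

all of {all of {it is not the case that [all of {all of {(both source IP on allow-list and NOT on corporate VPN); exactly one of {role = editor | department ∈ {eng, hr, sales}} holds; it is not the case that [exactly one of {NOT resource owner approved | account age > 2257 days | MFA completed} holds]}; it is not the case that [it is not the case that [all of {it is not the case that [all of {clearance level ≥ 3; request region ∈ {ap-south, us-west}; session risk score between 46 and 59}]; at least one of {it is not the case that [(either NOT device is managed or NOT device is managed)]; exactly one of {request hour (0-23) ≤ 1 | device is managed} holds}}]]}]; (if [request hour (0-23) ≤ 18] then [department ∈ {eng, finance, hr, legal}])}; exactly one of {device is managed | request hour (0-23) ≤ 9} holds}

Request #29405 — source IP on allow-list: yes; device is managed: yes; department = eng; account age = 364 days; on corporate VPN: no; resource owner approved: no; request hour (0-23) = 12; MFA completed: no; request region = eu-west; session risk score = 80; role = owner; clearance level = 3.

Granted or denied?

Atomic conditions:
  source IP on allow-list: yes → true
  NOT on corporate VPN: no → true
  role = editor: owner == editor is false
  department ∈ {eng, hr, sales}: eng is in the set → true
  NOT resource owner approved: no → true
  account age > 2257 days: 364 > 2257 is false
  MFA completed: no → false
  clearance level ≥ 3: 3 ≥ 3 is true
  request region ∈ {ap-south, us-west}: eu-west is not in the set → false
  session risk score between 46 and 59: 80 in [46, 59] is false
  NOT device is managed: yes → false
  request hour (0-23) ≤ 1: 12 ≤ 1 is false
  device is managed: yes → true
  request hour (0-23) ≤ 18: 12 ≤ 18 is true
  department ∈ {eng, finance, hr, legal}: eng is in the set → true
  request hour (0-23) ≤ 9: 12 ≤ 9 is false
Combine:
[1.1.1.1.1] true AND true = true
[1.1.1.1.2] exactly-one(false, true) = true
[1.1.1.1.3.1] exactly-one(true, false, false) = true
[1.1.1.1.3] NOT true = false
[1.1.1.1] true AND true AND false = false
[1.1.1.2.1.1.1.1] true AND false AND false = false
[1.1.1.2.1.1.1] NOT false = true
[1.1.1.2.1.1.2.1.1] false OR false = false
[1.1.1.2.1.1.2.1] NOT false = true
[1.1.1.2.1.1.2.2] exactly-one(false, true) = true
[1.1.1.2.1.1.2] true OR true = true
[1.1.1.2.1.1] true AND true = true
[1.1.1.2.1] NOT true = false
[1.1.1.2] NOT false = true
[1.1.1] false AND true = false
[1.1] NOT false = true
[1.2] true → true = true
[1] true AND true = true
[2] exactly-one(true, false) = true
[root] true AND true = true
Overall: true → granted

Granted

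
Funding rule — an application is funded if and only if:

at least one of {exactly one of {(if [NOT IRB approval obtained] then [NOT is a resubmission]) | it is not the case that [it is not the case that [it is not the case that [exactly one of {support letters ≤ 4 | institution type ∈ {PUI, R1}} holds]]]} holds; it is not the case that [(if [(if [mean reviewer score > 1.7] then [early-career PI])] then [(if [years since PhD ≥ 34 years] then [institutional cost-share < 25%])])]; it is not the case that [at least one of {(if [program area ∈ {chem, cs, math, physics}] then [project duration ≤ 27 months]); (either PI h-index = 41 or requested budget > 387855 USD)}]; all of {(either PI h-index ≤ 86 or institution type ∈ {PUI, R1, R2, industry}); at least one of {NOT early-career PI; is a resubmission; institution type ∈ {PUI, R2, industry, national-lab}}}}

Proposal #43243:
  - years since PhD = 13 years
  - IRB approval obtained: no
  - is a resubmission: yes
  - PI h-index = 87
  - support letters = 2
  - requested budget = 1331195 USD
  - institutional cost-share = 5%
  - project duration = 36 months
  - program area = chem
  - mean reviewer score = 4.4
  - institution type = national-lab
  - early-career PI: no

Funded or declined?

Atomic conditions:
  NOT IRB approval obtained: no → true
  NOT is a resubmission: yes → false
  support letters ≤ 4: 2 ≤ 4 is true
  institution type ∈ {PUI, R1}: national-lab is not in the set → false
  mean reviewer score > 1.7: 4.4 > 1.7 is true
  early-career PI: no → false
  years since PhD ≥ 34 years: 13 ≥ 34 is false
  institutional cost-share < 25%: 5 < 25 is true
  program area ∈ {chem, cs, math, physics}: chem is in the set → true
  project duration ≤ 27 months: 36 ≤ 27 is false
  PI h-index = 41: 87 == 41 is false
  requested budget > 387855 USD: 1331195 > 387855 is true
  PI h-index ≤ 86: 87 ≤ 86 is false
  institution type ∈ {PUI, R1, R2, industry}: national-lab is not in the set → false
  NOT early-career PI: no → true
  is a resubmission: yes → true
  institution type ∈ {PUI, R2, industry, national-lab}: national-lab is in the set → true
Combine:
[1.1] true → false = false
[1.2.1.1.1] exactly-one(true, false) = true
[1.2.1.1] NOT true = false
[1.2.1] NOT false = true
[1.2] NOT true = false
[1] exactly-one(false, false) = false
[2.1.1] true → false = false
[2.1.2] false → true (antecedent false ⇒ implication holds) = true
[2.1] false → true (antecedent false ⇒ implication holds) = true
[2] NOT true = false
[3.1.1] true → false = false
[3.1.2] false OR true = true
[3.1] false OR true = true
[3] NOT true = false
[4.1] false OR false = false
[4.2] true OR true OR true = true
[4] false AND true = false
[root] false OR false OR false OR false = false
Overall: false → declined

Declined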